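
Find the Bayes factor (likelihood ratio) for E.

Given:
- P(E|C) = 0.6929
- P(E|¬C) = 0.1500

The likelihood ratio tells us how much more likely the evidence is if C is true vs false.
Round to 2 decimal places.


Likelihood Ratio (LR) = P(E|C) / P(E|¬C)

LR = 0.6929 / 0.1500
   = 4.62

The evidence is 4.62 times more likely if C is true than if C is false.
Since LR > 1, the evidence supports C over ¬C.


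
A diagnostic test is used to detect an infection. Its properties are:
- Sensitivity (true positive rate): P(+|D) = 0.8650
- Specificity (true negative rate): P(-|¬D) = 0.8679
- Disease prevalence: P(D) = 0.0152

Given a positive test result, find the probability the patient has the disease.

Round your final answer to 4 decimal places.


Let D = has disease, + = positive test

Given:
- P(D) = 0.0152 (prevalence)
- P(+|D) = 0.8650 (sensitivity)
- P(-|¬D) = 0.8679 (specificity)
- P(+|¬D) = 0.1321 (false positive rate = 1 - specificity)

Step 1: Find P(+)
P(+) = P(+|D)P(D) + P(+|¬D)P(¬D)
     = 0.8650 × 0.0152 + 0.1321 × 0.9848
     = 0.01314800 + 0.13009208
     = 0.14324008

Step 2: Apply Bayes' theorem for P(D|+)
P(D|+) = P(+|D)P(D) / P(+)
       = 0.01314800 / 0.14324008
       = 0.0918


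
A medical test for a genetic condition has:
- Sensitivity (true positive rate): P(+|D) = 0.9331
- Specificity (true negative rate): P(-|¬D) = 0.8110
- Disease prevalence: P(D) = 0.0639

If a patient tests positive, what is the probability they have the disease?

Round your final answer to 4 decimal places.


Let D = has disease, + = positive test

Given:
- P(D) = 0.0639 (prevalence)
- P(+|D) = 0.9331 (sensitivity)
- P(-|¬D) = 0.8110 (specificity)
- P(+|¬D) = 0.1890 (false positive rate = 1 - specificity)

Step 1: Find P(+)
P(+) = P(+|D)P(D) + P(+|¬D)P(¬D)
     = 0.9331 × 0.0639 + 0.1890 × 0.9361
     = 0.05962509 + 0.17692290
     = 0.23654799

Step 2: Apply Bayes' theorem for P(D|+)
P(D|+) = P(+|D)P(D) / P(+)
       = 0.05962509 / 0.23654799
       = 0.2521


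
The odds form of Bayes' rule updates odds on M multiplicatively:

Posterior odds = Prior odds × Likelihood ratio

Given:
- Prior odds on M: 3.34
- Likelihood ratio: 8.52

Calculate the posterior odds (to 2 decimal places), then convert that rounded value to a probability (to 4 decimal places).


Step 1: Calculate posterior odds
Posterior odds = Prior odds × LR
               = 3.34 × 8.52
               = 28.46

Step 2: Convert to probability
P(M|E) = Posterior odds / (1 + Posterior odds)
       = 28.46 / (1 + 28.46)
       = 28.46 / 29.46
       = 0.9661

The evidence increased P(M) from 0.7696 to 0.9661.


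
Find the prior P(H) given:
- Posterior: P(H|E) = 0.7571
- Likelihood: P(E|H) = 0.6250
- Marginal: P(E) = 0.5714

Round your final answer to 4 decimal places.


From Bayes' theorem: P(H|E) = P(E|H) × P(H) / P(E)

Rearranging for P(H):
P(H) = P(H|E) × P(E) / P(E|H)
     = 0.7571 × 0.5714 / 0.6250
     = 0.43260694 / 0.6250
     = 0.6922


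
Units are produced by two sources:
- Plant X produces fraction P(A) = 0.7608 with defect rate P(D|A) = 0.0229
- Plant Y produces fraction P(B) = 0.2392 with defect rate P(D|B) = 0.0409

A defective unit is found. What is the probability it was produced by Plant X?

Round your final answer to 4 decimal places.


Let A = from Plant X, D = defective

Given:
- P(A) = 0.7608, P(B) = 0.2392
- P(D|A) = 0.0229, P(D|B) = 0.0409

Step 1: Find P(D)
P(D) = P(D|A)P(A) + P(D|B)P(B)
     = 0.0229 × 0.7608 + 0.0409 × 0.2392
     = 0.01742232 + 0.00978328
     = 0.02720560

Step 2: Apply Bayes' theorem
P(A|D) = P(D|A)P(A) / P(D)
       = 0.01742232 / 0.02720560
       = 0.6404


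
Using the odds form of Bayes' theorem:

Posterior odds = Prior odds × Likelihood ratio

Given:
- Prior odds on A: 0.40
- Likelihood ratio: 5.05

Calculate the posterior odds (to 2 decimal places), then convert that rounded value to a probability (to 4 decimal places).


Step 1: Calculate posterior odds
Posterior odds = Prior odds × LR
               = 0.40 × 5.05
               = 2.02

Step 2: Convert to probability
P(A|E) = Posterior odds / (1 + Posterior odds)
       = 2.02 / (1 + 2.02)
       = 2.02 / 3.02
       = 0.6689

The evidence increased P(A) from 0.2857 to 0.6689.


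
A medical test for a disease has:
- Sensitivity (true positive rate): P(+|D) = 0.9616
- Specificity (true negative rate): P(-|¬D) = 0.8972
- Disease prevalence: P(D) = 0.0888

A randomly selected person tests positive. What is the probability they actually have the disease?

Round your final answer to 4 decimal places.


Let D = has disease, + = positive test

Given:
- P(D) = 0.0888 (prevalence)
- P(+|D) = 0.9616 (sensitivity)
- P(-|¬D) = 0.8972 (specificity)
- P(+|¬D) = 0.1028 (false positive rate = 1 - specificity)

Step 1: Find P(+)
P(+) = P(+|D)P(D) + P(+|¬D)P(¬D)
     = 0.9616 × 0.0888 + 0.1028 × 0.9112
     = 0.08539008 + 0.09367136
     = 0.17906144

Step 2: Apply Bayes' theorem for P(D|+)
P(D|+) = P(+|D)P(D) / P(+)
       = 0.08539008 / 0.17906144
       = 0.4769


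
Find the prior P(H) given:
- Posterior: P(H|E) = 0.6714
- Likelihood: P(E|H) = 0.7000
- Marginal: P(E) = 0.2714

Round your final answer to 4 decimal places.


From Bayes' theorem: P(H|E) = P(E|H) × P(H) / P(E)

Rearranging for P(H):
P(H) = P(H|E) × P(E) / P(E|H)
     = 0.6714 × 0.2714 / 0.7000
     = 0.18221796 / 0.7000
     = 0.2603


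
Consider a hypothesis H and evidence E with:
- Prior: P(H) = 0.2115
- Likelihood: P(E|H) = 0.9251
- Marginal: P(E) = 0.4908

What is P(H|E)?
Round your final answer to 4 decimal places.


Using Bayes' theorem:

P(H|E) = P(E|H) × P(H) / P(E)
       = 0.9251 × 0.2115 / 0.4908
       = 0.19565865 / 0.4908
       = 0.3987

The evidence strengthens our belief in H.
Prior: 0.2115 → Posterior: 0.3987


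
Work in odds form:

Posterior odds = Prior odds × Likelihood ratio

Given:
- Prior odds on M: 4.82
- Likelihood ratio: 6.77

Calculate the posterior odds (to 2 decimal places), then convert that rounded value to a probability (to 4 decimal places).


Step 1: Calculate posterior odds
Posterior odds = Prior odds × LR
               = 4.82 × 6.77
               = 32.63

Step 2: Convert to probability
P(M|E) = Posterior odds / (1 + Posterior odds)
       = 32.63 / (1 + 32.63)
       = 32.63 / 33.63
       = 0.9703

The evidence increased P(M) from 0.8282 to 0.9703.


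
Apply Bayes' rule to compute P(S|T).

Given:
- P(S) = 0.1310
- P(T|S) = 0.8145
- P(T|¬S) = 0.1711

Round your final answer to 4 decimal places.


Bayes' theorem: P(S|T) = P(T|S) × P(S) / P(T)

Step 1: Calculate P(T) using law of total probability
P(T) = P(T|S)P(S) + P(T|¬S)P(¬S)
     = 0.8145 × 0.1310 + 0.1711 × 0.8690
     = 0.10669950 + 0.14868590
     = 0.25538540

Step 2: Apply Bayes' theorem
P(S|T) = P(T|S) × P(S) / P(T)
       = 0.10669950 / 0.25538540
       = 0.4178


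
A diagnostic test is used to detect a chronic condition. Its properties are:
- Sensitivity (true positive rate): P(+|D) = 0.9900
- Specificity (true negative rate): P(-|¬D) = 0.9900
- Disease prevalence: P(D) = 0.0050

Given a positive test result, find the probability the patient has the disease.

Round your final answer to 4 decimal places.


Let D = has disease, + = positive test

Given:
- P(D) = 0.0050 (prevalence)
- P(+|D) = 0.9900 (sensitivity)
- P(-|¬D) = 0.9900 (specificity)
- P(+|¬D) = 0.0100 (false positive rate = 1 - specificity)

Step 1: Find P(+)
P(+) = P(+|D)P(D) + P(+|¬D)P(¬D)
     = 0.9900 × 0.0050 + 0.0100 × 0.9950
     = 0.00495000 + 0.00995000
     = 0.01490000

Step 2: Apply Bayes' theorem for P(D|+)
P(D|+) = P(+|D)P(D) / P(+)
       = 0.00495000 / 0.01490000
       = 0.3322


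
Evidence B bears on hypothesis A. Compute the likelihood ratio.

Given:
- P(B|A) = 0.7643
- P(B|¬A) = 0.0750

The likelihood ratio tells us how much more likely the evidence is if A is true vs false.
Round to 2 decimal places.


Likelihood Ratio (LR) = P(B|A) / P(B|¬A)

LR = 0.7643 / 0.0750
   = 10.19

The evidence is 10.19 times more likely if A is true than if A is false.
Since LR > 1, the evidence supports A over ¬A.


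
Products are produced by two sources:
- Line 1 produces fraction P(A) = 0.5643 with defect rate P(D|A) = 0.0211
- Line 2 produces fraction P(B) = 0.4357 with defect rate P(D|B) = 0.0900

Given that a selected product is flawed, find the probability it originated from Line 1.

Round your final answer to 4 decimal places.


Let A = from Line 1, D = flawed

Given:
- P(A) = 0.5643, P(B) = 0.4357
- P(D|A) = 0.0211, P(D|B) = 0.0900

Step 1: Find P(D)
P(D) = P(D|A)P(A) + P(D|B)P(B)
     = 0.0211 × 0.5643 + 0.0900 × 0.4357
     = 0.01190673 + 0.03921300
     = 0.05111973

Step 2: Apply Bayes' theorem
P(A|D) = P(D|A)P(A) / P(D)
       = 0.01190673 / 0.05111973
       = 0.2329


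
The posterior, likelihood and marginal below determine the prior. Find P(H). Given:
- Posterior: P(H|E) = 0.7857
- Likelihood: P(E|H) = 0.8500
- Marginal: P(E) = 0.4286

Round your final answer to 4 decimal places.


From Bayes' theorem: P(H|E) = P(E|H) × P(H) / P(E)

Rearranging for P(H):
P(H) = P(H|E) × P(E) / P(E|H)
     = 0.7857 × 0.4286 / 0.8500
     = 0.33675102 / 0.8500
     = 0.3962


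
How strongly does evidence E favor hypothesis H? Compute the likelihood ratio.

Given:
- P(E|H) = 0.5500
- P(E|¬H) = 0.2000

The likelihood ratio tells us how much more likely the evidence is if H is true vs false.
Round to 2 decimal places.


Likelihood Ratio (LR) = P(E|H) / P(E|¬H)

LR = 0.5500 / 0.2000
   = 2.75

The evidence is 2.75 times more likely if H is true than if H is false.
Because LR exceeds 1, E is evidence for H.


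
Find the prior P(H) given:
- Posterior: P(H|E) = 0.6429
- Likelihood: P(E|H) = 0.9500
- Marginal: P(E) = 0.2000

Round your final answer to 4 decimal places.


From Bayes' theorem: P(H|E) = P(E|H) × P(H) / P(E)

Rearranging for P(H):
P(H) = P(H|E) × P(E) / P(E|H)
     = 0.6429 × 0.2000 / 0.9500
     = 0.12858000 / 0.9500
     = 0.1353


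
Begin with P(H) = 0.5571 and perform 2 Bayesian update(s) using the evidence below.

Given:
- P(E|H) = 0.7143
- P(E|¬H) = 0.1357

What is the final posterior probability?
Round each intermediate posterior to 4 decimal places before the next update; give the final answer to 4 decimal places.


Sequential Bayesian updating:

Initial prior: P(H) = 0.5571

Update 1:
  P(E) = 0.7143 × 0.5571 + 0.1357 × 0.4429 = 0.39793653 + 0.06010153 = 0.45803806
  P(H|E) = 0.39793653 / 0.45803806 = 0.8688

Update 2:
  P(E) = 0.7143 × 0.8688 + 0.1357 × 0.1312 = 0.62058384 + 0.01780384 = 0.63838768
  P(H|E) = 0.62058384 / 0.63838768 = 0.9721

Final posterior: 0.9721


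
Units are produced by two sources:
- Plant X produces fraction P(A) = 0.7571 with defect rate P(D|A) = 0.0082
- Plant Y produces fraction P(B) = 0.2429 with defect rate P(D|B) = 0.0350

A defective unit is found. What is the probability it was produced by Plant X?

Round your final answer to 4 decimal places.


Let A = from Plant X, D = defective

Given:
- P(A) = 0.7571, P(B) = 0.2429
- P(D|A) = 0.0082, P(D|B) = 0.0350

Step 1: Find P(D)
P(D) = P(D|A)P(A) + P(D|B)P(B)
     = 0.0082 × 0.7571 + 0.0350 × 0.2429
     = 0.00620822 + 0.00850150
     = 0.01470972

Step 2: Apply Bayes' theorem
P(A|D) = P(D|A)P(A) / P(D)
       = 0.00620822 / 0.01470972
       = 0.4220


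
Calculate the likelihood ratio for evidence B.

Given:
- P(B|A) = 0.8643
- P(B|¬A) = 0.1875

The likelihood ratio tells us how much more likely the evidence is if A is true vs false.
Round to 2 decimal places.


Likelihood Ratio (LR) = P(B|A) / P(B|¬A)

LR = 0.8643 / 0.1875
   = 4.61

The evidence is 4.61 times more likely if A is true than if A is false.
Since LR > 1, the evidence supports A over ¬A.


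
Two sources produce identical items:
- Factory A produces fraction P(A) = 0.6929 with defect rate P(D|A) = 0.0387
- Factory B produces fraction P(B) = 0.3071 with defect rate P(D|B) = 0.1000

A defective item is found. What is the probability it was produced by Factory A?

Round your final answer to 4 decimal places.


Let A = from Factory A, D = defective

Given:
- P(A) = 0.6929, P(B) = 0.3071
- P(D|A) = 0.0387, P(D|B) = 0.1000

Step 1: Find P(D)
P(D) = P(D|A)P(A) + P(D|B)P(B)
     = 0.0387 × 0.6929 + 0.1000 × 0.3071
     = 0.02681523 + 0.03071000
     = 0.05752523

Step 2: Apply Bayes' theorem
P(A|D) = P(D|A)P(A) / P(D)
       = 0.02681523 / 0.05752523
       = 0.4661


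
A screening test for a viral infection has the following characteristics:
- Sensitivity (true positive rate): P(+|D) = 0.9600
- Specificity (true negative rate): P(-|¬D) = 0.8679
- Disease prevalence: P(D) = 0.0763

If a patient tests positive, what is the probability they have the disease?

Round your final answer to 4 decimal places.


Let D = has disease, + = positive test

Given:
- P(D) = 0.0763 (prevalence)
- P(+|D) = 0.9600 (sensitivity)
- P(-|¬D) = 0.8679 (specificity)
- P(+|¬D) = 0.1321 (false positive rate = 1 - specificity)

Step 1: Find P(+)
P(+) = P(+|D)P(D) + P(+|¬D)P(¬D)
     = 0.9600 × 0.0763 + 0.1321 × 0.9237
     = 0.07324800 + 0.12202077
     = 0.19526877

Step 2: Apply Bayes' theorem for P(D|+)
P(D|+) = P(+|D)P(D) / P(+)
       = 0.07324800 / 0.19526877
       = 0.3751


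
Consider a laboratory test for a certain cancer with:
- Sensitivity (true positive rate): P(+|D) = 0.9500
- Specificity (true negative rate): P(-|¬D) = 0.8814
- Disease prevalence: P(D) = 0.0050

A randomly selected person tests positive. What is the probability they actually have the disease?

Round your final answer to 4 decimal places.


Let D = has disease, + = positive test

Given:
- P(D) = 0.0050 (prevalence)
- P(+|D) = 0.9500 (sensitivity)
- P(-|¬D) = 0.8814 (specificity)
- P(+|¬D) = 0.1186 (false positive rate = 1 - specificity)

Step 1: Find P(+)
P(+) = P(+|D)P(D) + P(+|¬D)P(¬D)
     = 0.9500 × 0.0050 + 0.1186 × 0.9950
     = 0.00475000 + 0.11800700
     = 0.12275700

Step 2: Apply Bayes' theorem for P(D|+)
P(D|+) = P(+|D)P(D) / P(+)
       = 0.00475000 / 0.12275700
       = 0.0387


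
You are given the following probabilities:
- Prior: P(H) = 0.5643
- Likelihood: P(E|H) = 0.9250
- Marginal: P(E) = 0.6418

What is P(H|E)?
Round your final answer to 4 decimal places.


Using Bayes' theorem:

P(H|E) = P(E|H) × P(H) / P(E)
       = 0.9250 × 0.5643 / 0.6418
       = 0.52197750 / 0.6418
       = 0.8133

The evidence strengthens our belief in H.
Prior: 0.5643 → Posterior: 0.8133


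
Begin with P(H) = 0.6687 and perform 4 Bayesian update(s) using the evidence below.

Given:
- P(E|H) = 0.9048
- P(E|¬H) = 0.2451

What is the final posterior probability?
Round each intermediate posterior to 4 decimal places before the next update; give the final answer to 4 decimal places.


Sequential Bayesian updating:

Initial prior: P(H) = 0.6687

Update 1:
  P(E) = 0.9048 × 0.6687 + 0.2451 × 0.3313 = 0.60503976 + 0.08120163 = 0.68624139
  P(H|E) = 0.60503976 / 0.68624139 = 0.8817

Update 2:
  P(E) = 0.9048 × 0.8817 + 0.2451 × 0.1183 = 0.79776216 + 0.02899533 = 0.82675749
  P(H|E) = 0.79776216 / 0.82675749 = 0.9649

Update 3:
  P(E) = 0.9048 × 0.9649 + 0.2451 × 0.0351 = 0.87304152 + 0.00860301 = 0.88164453
  P(H|E) = 0.87304152 / 0.88164453 = 0.9902

Update 4:
  P(E) = 0.9048 × 0.9902 + 0.2451 × 0.0098 = 0.89593296 + 0.00240198 = 0.89833494
  P(H|E) = 0.89593296 / 0.89833494 = 0.9973

Final posterior: 0.9973


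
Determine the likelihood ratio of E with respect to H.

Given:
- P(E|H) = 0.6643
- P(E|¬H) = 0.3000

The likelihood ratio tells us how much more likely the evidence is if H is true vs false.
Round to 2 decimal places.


Likelihood Ratio (LR) = P(E|H) / P(E|¬H)

LR = 0.6643 / 0.3000
   = 2.21

The evidence is 2.21 times more likely if H is true than if H is false.
Since LR > 1, the evidence supports H over ¬H.


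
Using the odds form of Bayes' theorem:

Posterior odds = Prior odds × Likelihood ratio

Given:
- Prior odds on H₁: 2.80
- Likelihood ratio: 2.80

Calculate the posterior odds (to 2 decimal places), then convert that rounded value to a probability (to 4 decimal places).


Step 1: Calculate posterior odds
Posterior odds = Prior odds × LR
               = 2.80 × 2.80
               = 7.84

Step 2: Convert to probability
P(H₁|E) = Posterior odds / (1 + Posterior odds)
       = 7.84 / (1 + 7.84)
       = 7.84 / 8.84
       = 0.8869

The evidence increased P(H₁) from 0.7368 to 0.8869.


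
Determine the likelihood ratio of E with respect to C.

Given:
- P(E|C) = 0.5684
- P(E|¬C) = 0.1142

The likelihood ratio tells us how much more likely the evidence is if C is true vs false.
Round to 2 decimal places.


Likelihood Ratio (LR) = P(E|C) / P(E|¬C)

LR = 0.5684 / 0.1142
   = 4.98

The evidence is 4.98 times more likely if C is true than if C is false.
Because LR exceeds 1, E is evidence for C.


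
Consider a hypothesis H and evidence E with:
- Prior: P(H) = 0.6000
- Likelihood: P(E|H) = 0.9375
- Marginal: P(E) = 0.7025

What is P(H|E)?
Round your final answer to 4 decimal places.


Using Bayes' theorem:

P(H|E) = P(E|H) × P(H) / P(E)
       = 0.9375 × 0.6000 / 0.7025
       = 0.56250000 / 0.7025
       = 0.8007

The evidence strengthens our belief in H.
Prior: 0.6000 → Posterior: 0.8007


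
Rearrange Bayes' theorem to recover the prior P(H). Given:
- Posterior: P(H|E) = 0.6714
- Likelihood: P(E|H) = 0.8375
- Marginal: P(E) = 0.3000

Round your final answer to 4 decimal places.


From Bayes' theorem: P(H|E) = P(E|H) × P(H) / P(E)

Rearranging for P(H):
P(H) = P(H|E) × P(E) / P(E|H)
     = 0.6714 × 0.3000 / 0.8375
     = 0.20142000 / 0.8375
     = 0.2405


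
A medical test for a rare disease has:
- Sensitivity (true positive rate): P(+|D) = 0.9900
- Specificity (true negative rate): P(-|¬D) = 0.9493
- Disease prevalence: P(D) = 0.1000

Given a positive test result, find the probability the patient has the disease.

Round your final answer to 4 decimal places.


Let D = has disease, + = positive test

Given:
- P(D) = 0.1000 (prevalence)
- P(+|D) = 0.9900 (sensitivity)
- P(-|¬D) = 0.9493 (specificity)
- P(+|¬D) = 0.0507 (false positive rate = 1 - specificity)

Step 1: Find P(+)
P(+) = P(+|D)P(D) + P(+|¬D)P(¬D)
     = 0.9900 × 0.1000 + 0.0507 × 0.9000
     = 0.09900000 + 0.04563000
     = 0.14463000

Step 2: Apply Bayes' theorem for P(D|+)
P(D|+) = P(+|D)P(D) / P(+)
       = 0.09900000 / 0.14463000
       = 0.6845


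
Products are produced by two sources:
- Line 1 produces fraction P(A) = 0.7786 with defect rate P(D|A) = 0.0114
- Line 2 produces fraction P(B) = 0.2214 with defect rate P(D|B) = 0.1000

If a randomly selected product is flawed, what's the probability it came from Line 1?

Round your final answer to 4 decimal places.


Let A = from Line 1, D = flawed

Given:
- P(A) = 0.7786, P(B) = 0.2214
- P(D|A) = 0.0114, P(D|B) = 0.1000

Step 1: Find P(D)
P(D) = P(D|A)P(A) + P(D|B)P(B)
     = 0.0114 × 0.7786 + 0.1000 × 0.2214
     = 0.00887604 + 0.02214000
     = 0.03101604

Step 2: Apply Bayes' theorem
P(A|D) = P(D|A)P(A) / P(D)
       = 0.00887604 / 0.03101604
       = 0.2862


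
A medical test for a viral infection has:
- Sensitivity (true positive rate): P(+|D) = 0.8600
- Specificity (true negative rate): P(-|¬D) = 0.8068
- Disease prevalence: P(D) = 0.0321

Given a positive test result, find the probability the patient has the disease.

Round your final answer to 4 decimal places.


Let D = has disease, + = positive test

Given:
- P(D) = 0.0321 (prevalence)
- P(+|D) = 0.8600 (sensitivity)
- P(-|¬D) = 0.8068 (specificity)
- P(+|¬D) = 0.1932 (false positive rate = 1 - specificity)

Step 1: Find P(+)
P(+) = P(+|D)P(D) + P(+|¬D)P(¬D)
     = 0.8600 × 0.0321 + 0.1932 × 0.9679
     = 0.02760600 + 0.18699828
     = 0.21460428

Step 2: Apply Bayes' theorem for P(D|+)
P(D|+) = P(+|D)P(D) / P(+)
       = 0.02760600 / 0.21460428
       = 0.1286


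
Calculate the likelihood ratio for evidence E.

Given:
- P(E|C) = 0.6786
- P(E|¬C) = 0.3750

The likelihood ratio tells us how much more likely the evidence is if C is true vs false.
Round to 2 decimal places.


Likelihood Ratio (LR) = P(E|C) / P(E|¬C)

LR = 0.6786 / 0.3750
   = 1.81

The evidence is 1.81 times more likely if C is true than if C is false.
Because LR exceeds 1, E is evidence for C.


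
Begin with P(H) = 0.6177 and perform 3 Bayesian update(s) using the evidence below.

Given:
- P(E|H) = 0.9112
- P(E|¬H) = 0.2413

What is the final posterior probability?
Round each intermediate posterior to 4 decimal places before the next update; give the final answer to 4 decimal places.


Sequential Bayesian updating:

Initial prior: P(H) = 0.6177

Update 1:
  P(E) = 0.9112 × 0.6177 + 0.2413 × 0.3823 = 0.56284824 + 0.09224899 = 0.65509723
  P(H|E) = 0.56284824 / 0.65509723 = 0.8592

Update 2:
  P(E) = 0.9112 × 0.8592 + 0.2413 × 0.1408 = 0.78290304 + 0.03397504 = 0.81687808
  P(H|E) = 0.78290304 / 0.81687808 = 0.9584

Update 3:
  P(E) = 0.9112 × 0.9584 + 0.2413 × 0.0416 = 0.87329408 + 0.01003808 = 0.88333216
  P(H|E) = 0.87329408 / 0.88333216 = 0.9886

Final posterior: 0.9886


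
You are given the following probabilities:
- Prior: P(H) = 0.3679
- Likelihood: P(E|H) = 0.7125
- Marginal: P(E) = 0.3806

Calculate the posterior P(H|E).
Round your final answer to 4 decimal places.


Using Bayes' theorem:

P(H|E) = P(E|H) × P(H) / P(E)
       = 0.7125 × 0.3679 / 0.3806
       = 0.26212875 / 0.3806
       = 0.6887

The evidence strengthens our belief in H.
Prior: 0.3679 → Posterior: 0.6887


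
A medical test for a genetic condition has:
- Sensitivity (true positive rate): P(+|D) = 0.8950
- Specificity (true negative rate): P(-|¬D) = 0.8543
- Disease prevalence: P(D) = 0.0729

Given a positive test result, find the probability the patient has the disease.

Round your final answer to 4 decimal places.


Let D = has disease, + = positive test

Given:
- P(D) = 0.0729 (prevalence)
- P(+|D) = 0.8950 (sensitivity)
- P(-|¬D) = 0.8543 (specificity)
- P(+|¬D) = 0.1457 (false positive rate = 1 - specificity)

Step 1: Find P(+)
P(+) = P(+|D)P(D) + P(+|¬D)P(¬D)
     = 0.8950 × 0.0729 + 0.1457 × 0.9271
     = 0.06524550 + 0.13507847
     = 0.20032397

Step 2: Apply Bayes' theorem for P(D|+)
P(D|+) = P(+|D)P(D) / P(+)
       = 0.06524550 / 0.20032397
       = 0.3257


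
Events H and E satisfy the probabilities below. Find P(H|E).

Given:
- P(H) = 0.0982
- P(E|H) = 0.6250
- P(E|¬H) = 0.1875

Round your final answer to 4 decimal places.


Bayes' theorem: P(H|E) = P(E|H) × P(H) / P(E)

Step 1: Calculate P(E) using law of total probability
P(E) = P(E|H)P(H) + P(E|¬H)P(¬H)
     = 0.6250 × 0.0982 + 0.1875 × 0.9018
     = 0.06137500 + 0.16908750
     = 0.23046250

Step 2: Apply Bayes' theorem
P(H|E) = P(E|H) × P(H) / P(E)
       = 0.06137500 / 0.23046250
       = 0.2663


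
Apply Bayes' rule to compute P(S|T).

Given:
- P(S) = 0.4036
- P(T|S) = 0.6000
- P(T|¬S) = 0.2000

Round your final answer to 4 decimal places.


Bayes' theorem: P(S|T) = P(T|S) × P(S) / P(T)

Step 1: Calculate P(T) using law of total probability
P(T) = P(T|S)P(S) + P(T|¬S)P(¬S)
     = 0.6000 × 0.4036 + 0.2000 × 0.5964
     = 0.24216000 + 0.11928000
     = 0.36144000

Step 2: Apply Bayes' theorem
P(S|T) = P(T|S) × P(S) / P(T)
       = 0.24216000 / 0.36144000
       = 0.6700


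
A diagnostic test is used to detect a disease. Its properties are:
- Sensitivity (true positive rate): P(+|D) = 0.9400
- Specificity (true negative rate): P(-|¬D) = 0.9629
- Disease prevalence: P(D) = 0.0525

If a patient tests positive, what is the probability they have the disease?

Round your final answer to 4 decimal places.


Let D = has disease, + = positive test

Given:
- P(D) = 0.0525 (prevalence)
- P(+|D) = 0.9400 (sensitivity)
- P(-|¬D) = 0.9629 (specificity)
- P(+|¬D) = 0.0371 (false positive rate = 1 - specificity)

Step 1: Find P(+)
P(+) = P(+|D)P(D) + P(+|¬D)P(¬D)
     = 0.9400 × 0.0525 + 0.0371 × 0.9475
     = 0.04935000 + 0.03515225
     = 0.08450225

Step 2: Apply Bayes' theorem for P(D|+)
P(D|+) = P(+|D)P(D) / P(+)
       = 0.04935000 / 0.08450225
       = 0.5840


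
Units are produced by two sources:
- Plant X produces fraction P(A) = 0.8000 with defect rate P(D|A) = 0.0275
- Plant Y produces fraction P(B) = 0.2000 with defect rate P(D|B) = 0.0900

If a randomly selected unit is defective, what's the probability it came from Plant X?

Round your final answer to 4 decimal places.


Let A = from Plant X, D = defective

Given:
- P(A) = 0.8000, P(B) = 0.2000
- P(D|A) = 0.0275, P(D|B) = 0.0900

Step 1: Find P(D)
P(D) = P(D|A)P(A) + P(D|B)P(B)
     = 0.0275 × 0.8000 + 0.0900 × 0.2000
     = 0.02200000 + 0.01800000
     = 0.04000000

Step 2: Apply Bayes' theorem
P(A|D) = P(D|A)P(A) / P(D)
       = 0.02200000 / 0.04000000
       = 0.5500


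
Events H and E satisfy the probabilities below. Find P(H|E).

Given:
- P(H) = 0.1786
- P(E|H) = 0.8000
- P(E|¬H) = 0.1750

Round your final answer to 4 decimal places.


Bayes' theorem: P(H|E) = P(E|H) × P(H) / P(E)

Step 1: Calculate P(E) using law of total probability
P(E) = P(E|H)P(H) + P(E|¬H)P(¬H)
     = 0.8000 × 0.1786 + 0.1750 × 0.8214
     = 0.14288000 + 0.14374500
     = 0.28662500

Step 2: Apply Bayes' theorem
P(H|E) = P(E|H) × P(H) / P(E)
       = 0.14288000 / 0.28662500
       = 0.4985


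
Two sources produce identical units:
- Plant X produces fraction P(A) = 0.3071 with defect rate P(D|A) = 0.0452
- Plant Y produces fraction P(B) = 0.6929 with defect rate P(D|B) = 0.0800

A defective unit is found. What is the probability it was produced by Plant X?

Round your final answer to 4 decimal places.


Let A = from Plant X, D = defective

Given:
- P(A) = 0.3071, P(B) = 0.6929
- P(D|A) = 0.0452, P(D|B) = 0.0800

Step 1: Find P(D)
P(D) = P(D|A)P(A) + P(D|B)P(B)
     = 0.0452 × 0.3071 + 0.0800 × 0.6929
     = 0.01388092 + 0.05543200
     = 0.06931292

Step 2: Apply Bayes' theorem
P(A|D) = P(D|A)P(A) / P(D)
       = 0.01388092 / 0.06931292
       = 0.2003


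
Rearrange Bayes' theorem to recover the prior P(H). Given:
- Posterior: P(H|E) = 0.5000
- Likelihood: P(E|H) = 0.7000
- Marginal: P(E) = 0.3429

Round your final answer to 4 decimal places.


From Bayes' theorem: P(H|E) = P(E|H) × P(H) / P(E)

Rearranging for P(H):
P(H) = P(H|E) × P(E) / P(E|H)
     = 0.5000 × 0.3429 / 0.7000
     = 0.17145000 / 0.7000
     = 0.2449


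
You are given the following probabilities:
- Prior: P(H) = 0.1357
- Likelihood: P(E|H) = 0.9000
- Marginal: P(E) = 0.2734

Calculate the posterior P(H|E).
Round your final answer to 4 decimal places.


Using Bayes' theorem:

P(H|E) = P(E|H) × P(H) / P(E)
       = 0.9000 × 0.1357 / 0.2734
       = 0.12213000 / 0.2734
       = 0.4467

The evidence strengthens our belief in H.
Prior: 0.1357 → Posterior: 0.4467


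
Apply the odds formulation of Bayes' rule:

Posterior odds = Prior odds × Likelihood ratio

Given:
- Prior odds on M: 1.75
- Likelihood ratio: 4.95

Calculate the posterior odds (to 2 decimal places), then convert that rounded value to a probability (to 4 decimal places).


Step 1: Calculate posterior odds
Posterior odds = Prior odds × LR
               = 1.75 × 4.95
               = 8.66

Step 2: Convert to probability
P(M|E) = Posterior odds / (1 + Posterior odds)
       = 8.66 / (1 + 8.66)
       = 8.66 / 9.66
       = 0.8965

The evidence increased P(M) from 0.6364 to 0.8965.


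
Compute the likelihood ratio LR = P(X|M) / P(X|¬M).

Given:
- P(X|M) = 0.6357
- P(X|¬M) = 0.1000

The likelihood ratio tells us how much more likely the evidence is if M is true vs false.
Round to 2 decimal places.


Likelihood Ratio (LR) = P(X|M) / P(X|¬M)

LR = 0.6357 / 0.1000
   = 6.36

The evidence is 6.36 times more likely if M is true than if M is false.
LR > 1, so observing X raises the odds in favor of M.


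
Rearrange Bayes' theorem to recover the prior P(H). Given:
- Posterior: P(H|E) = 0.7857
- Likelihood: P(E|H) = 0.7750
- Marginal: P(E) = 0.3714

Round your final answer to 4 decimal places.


From Bayes' theorem: P(H|E) = P(E|H) × P(H) / P(E)

Rearranging for P(H):
P(H) = P(H|E) × P(E) / P(E|H)
     = 0.7857 × 0.3714 / 0.7750
     = 0.29180898 / 0.7750
     = 0.3765


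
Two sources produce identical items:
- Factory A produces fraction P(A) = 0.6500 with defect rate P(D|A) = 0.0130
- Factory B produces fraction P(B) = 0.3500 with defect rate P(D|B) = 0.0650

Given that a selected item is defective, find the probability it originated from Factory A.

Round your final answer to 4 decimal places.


Let A = from Factory A, D = defective

Given:
- P(A) = 0.6500, P(B) = 0.3500
- P(D|A) = 0.0130, P(D|B) = 0.0650

Step 1: Find P(D)
P(D) = P(D|A)P(A) + P(D|B)P(B)
     = 0.0130 × 0.6500 + 0.0650 × 0.3500
     = 0.00845000 + 0.02275000
     = 0.03120000

Step 2: Apply Bayes' theorem
P(A|D) = P(D|A)P(A) / P(D)
       = 0.00845000 / 0.03120000
       = 0.2708


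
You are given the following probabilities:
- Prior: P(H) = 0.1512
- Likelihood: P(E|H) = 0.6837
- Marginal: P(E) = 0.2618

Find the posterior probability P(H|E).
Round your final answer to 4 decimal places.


Using Bayes' theorem:

P(H|E) = P(E|H) × P(H) / P(E)
       = 0.6837 × 0.1512 / 0.2618
       = 0.10337544 / 0.2618
       = 0.3949

The evidence strengthens our belief in H.
Prior: 0.1512 → Posterior: 0.3949


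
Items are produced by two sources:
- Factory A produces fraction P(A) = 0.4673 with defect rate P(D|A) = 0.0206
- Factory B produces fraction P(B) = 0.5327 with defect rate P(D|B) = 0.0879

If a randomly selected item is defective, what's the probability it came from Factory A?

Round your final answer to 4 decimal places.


Let A = from Factory A, D = defective

Given:
- P(A) = 0.4673, P(B) = 0.5327
- P(D|A) = 0.0206, P(D|B) = 0.0879

Step 1: Find P(D)
P(D) = P(D|A)P(A) + P(D|B)P(B)
     = 0.0206 × 0.4673 + 0.0879 × 0.5327
     = 0.00962638 + 0.04682433
     = 0.05645071

Step 2: Apply Bayes' theorem
P(A|D) = P(D|A)P(A) / P(D)
       = 0.00962638 / 0.05645071
       = 0.1705


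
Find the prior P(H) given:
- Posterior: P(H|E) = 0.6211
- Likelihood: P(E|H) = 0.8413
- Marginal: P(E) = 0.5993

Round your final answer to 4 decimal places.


From Bayes' theorem: P(H|E) = P(E|H) × P(H) / P(E)

Rearranging for P(H):
P(H) = P(H|E) × P(E) / P(E|H)
     = 0.6211 × 0.5993 / 0.8413
     = 0.37222523 / 0.8413
     = 0.4424


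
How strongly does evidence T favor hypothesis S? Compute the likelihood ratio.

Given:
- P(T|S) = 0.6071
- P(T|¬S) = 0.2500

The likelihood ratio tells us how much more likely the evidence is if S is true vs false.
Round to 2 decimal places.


Likelihood Ratio (LR) = P(T|S) / P(T|¬S)

LR = 0.6071 / 0.2500
   = 2.43

The evidence is 2.43 times more likely if S is true than if S is false.
Because LR exceeds 1, T is evidence for S.


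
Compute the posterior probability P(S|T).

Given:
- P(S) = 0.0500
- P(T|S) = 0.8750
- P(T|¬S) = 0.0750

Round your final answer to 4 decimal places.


Bayes' theorem: P(S|T) = P(T|S) × P(S) / P(T)

Step 1: Calculate P(T) using law of total probability
P(T) = P(T|S)P(S) + P(T|¬S)P(¬S)
     = 0.8750 × 0.0500 + 0.0750 × 0.9500
     = 0.04375000 + 0.07125000
     = 0.11500000

Step 2: Apply Bayes' theorem
P(S|T) = P(T|S) × P(S) / P(T)
       = 0.04375000 / 0.11500000
       = 0.3804


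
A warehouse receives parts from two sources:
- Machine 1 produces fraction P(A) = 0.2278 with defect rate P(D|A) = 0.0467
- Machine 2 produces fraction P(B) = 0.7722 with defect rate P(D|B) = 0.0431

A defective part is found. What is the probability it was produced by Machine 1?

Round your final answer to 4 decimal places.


Let A = from Machine 1, D = defective

Given:
- P(A) = 0.2278, P(B) = 0.7722
- P(D|A) = 0.0467, P(D|B) = 0.0431

Step 1: Find P(D)
P(D) = P(D|A)P(A) + P(D|B)P(B)
     = 0.0467 × 0.2278 + 0.0431 × 0.7722
     = 0.01063826 + 0.03328182
     = 0.04392008

Step 2: Apply Bayes' theorem
P(A|D) = P(D|A)P(A) / P(D)
       = 0.01063826 / 0.04392008
       = 0.2422


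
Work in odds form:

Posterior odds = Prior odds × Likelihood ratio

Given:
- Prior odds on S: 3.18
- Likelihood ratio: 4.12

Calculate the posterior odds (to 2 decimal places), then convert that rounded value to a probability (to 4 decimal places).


Step 1: Calculate posterior odds
Posterior odds = Prior odds × LR
               = 3.18 × 4.12
               = 13.10

Step 2: Convert to probability
P(S|E) = Posterior odds / (1 + Posterior odds)
       = 13.10 / (1 + 13.10)
       = 13.10 / 14.10
       = 0.9291

The evidence increased P(S) from 0.7608 to 0.9291.


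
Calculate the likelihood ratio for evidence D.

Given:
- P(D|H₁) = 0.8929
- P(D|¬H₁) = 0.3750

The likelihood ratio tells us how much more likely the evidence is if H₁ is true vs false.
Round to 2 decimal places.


Likelihood Ratio (LR) = P(D|H₁) / P(D|¬H₁)

LR = 0.8929 / 0.3750
   = 2.38

The evidence is 2.38 times more likely if H₁ is true than if H₁ is false.
Since LR > 1, the evidence supports H₁ over ¬H₁.


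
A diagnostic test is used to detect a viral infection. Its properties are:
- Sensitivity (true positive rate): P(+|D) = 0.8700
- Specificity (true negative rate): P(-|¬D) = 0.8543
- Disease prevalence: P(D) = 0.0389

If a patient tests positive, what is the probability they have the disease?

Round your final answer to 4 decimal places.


Let D = has disease, + = positive test

Given:
- P(D) = 0.0389 (prevalence)
- P(+|D) = 0.8700 (sensitivity)
- P(-|¬D) = 0.8543 (specificity)
- P(+|¬D) = 0.1457 (false positive rate = 1 - specificity)

Step 1: Find P(+)
P(+) = P(+|D)P(D) + P(+|¬D)P(¬D)
     = 0.8700 × 0.0389 + 0.1457 × 0.9611
     = 0.03384300 + 0.14003227
     = 0.17387527

Step 2: Apply Bayes' theorem for P(D|+)
P(D|+) = P(+|D)P(D) / P(+)
       = 0.03384300 / 0.17387527
       = 0.1946


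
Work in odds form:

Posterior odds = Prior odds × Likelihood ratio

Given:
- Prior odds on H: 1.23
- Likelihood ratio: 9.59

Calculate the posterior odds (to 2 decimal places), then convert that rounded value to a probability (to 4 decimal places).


Step 1: Calculate posterior odds
Posterior odds = Prior odds × LR
               = 1.23 × 9.59
               = 11.80

Step 2: Convert to probability
P(H|E) = Posterior odds / (1 + Posterior odds)
       = 11.80 / (1 + 11.80)
       = 11.80 / 12.80
       = 0.9219

The evidence increased P(H) from 0.5516 to 0.9219.


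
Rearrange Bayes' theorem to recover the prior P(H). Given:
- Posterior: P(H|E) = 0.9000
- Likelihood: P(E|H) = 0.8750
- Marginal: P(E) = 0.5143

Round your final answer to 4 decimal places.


From Bayes' theorem: P(H|E) = P(E|H) × P(H) / P(E)

Rearranging for P(H):
P(H) = P(H|E) × P(E) / P(E|H)
     = 0.9000 × 0.5143 / 0.8750
     = 0.46287000 / 0.8750
     = 0.5290


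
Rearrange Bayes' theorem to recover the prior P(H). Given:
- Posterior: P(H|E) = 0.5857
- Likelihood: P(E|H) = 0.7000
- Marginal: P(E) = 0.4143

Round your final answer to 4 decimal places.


From Bayes' theorem: P(H|E) = P(E|H) × P(H) / P(E)

Rearranging for P(H):
P(H) = P(H|E) × P(E) / P(E|H)
     = 0.5857 × 0.4143 / 0.7000
     = 0.24265551 / 0.7000
     = 0.3467


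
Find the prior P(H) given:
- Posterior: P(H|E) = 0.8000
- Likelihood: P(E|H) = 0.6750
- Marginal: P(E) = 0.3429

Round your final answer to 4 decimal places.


From Bayes' theorem: P(H|E) = P(E|H) × P(H) / P(E)

Rearranging for P(H):
P(H) = P(H|E) × P(E) / P(E|H)
     = 0.8000 × 0.3429 / 0.6750
     = 0.27432000 / 0.6750
     = 0.4064


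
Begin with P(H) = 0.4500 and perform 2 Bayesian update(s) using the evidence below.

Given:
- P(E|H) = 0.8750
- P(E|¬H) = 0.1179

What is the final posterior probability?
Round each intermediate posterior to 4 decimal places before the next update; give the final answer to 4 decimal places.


Sequential Bayesian updating:

Initial prior: P(H) = 0.4500

Update 1:
  P(E) = 0.8750 × 0.4500 + 0.1179 × 0.5500 = 0.39375000 + 0.06484500 = 0.45859500
  P(H|E) = 0.39375000 / 0.45859500 = 0.8586

Update 2:
  P(E) = 0.8750 × 0.8586 + 0.1179 × 0.1414 = 0.75127500 + 0.01667106 = 0.76794606
  P(H|E) = 0.75127500 / 0.76794606 = 0.9783

Final posterior: 0.9783


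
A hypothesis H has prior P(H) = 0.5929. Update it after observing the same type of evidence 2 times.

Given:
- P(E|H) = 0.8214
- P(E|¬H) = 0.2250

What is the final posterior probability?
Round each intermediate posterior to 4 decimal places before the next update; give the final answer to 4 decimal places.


Sequential Bayesian updating:

Initial prior: P(H) = 0.5929

Update 1:
  P(E) = 0.8214 × 0.5929 + 0.2250 × 0.4071 = 0.48700806 + 0.09159750 = 0.57860556
  P(H|E) = 0.48700806 / 0.57860556 = 0.8417

Update 2:
  P(E) = 0.8214 × 0.8417 + 0.2250 × 0.1583 = 0.69137238 + 0.03561750 = 0.72698988
  P(H|E) = 0.69137238 / 0.72698988 = 0.9510

Final posterior: 0.9510


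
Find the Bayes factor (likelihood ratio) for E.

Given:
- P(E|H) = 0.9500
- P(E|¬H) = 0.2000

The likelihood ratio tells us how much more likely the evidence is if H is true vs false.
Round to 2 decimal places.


Likelihood Ratio (LR) = P(E|H) / P(E|¬H)

LR = 0.9500 / 0.2000
   = 4.75

The evidence is 4.75 times more likely if H is true than if H is false.
Since LR > 1, the evidence supports H over ¬H.


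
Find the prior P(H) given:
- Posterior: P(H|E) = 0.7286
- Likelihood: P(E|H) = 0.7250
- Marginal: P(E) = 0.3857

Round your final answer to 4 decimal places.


From Bayes' theorem: P(H|E) = P(E|H) × P(H) / P(E)

Rearranging for P(H):
P(H) = P(H|E) × P(E) / P(E|H)
     = 0.7286 × 0.3857 / 0.7250
     = 0.28102102 / 0.7250
     = 0.3876


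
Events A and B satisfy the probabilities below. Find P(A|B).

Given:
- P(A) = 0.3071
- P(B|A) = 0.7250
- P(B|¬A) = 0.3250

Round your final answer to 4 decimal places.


Bayes' theorem: P(A|B) = P(B|A) × P(A) / P(B)

Step 1: Calculate P(B) using law of total probability
P(B) = P(B|A)P(A) + P(B|¬A)P(¬A)
     = 0.7250 × 0.3071 + 0.3250 × 0.6929
     = 0.22264750 + 0.22519250
     = 0.44784000

Step 2: Apply Bayes' theorem
P(A|B) = P(B|A) × P(A) / P(B)
       = 0.22264750 / 0.44784000
       = 0.4972


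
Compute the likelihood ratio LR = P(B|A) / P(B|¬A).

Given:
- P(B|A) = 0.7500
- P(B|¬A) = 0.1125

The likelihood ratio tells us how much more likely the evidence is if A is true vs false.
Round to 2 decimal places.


Likelihood Ratio (LR) = P(B|A) / P(B|¬A)

LR = 0.7500 / 0.1125
   = 6.67

The evidence is 6.67 times more likely if A is true than if A is false.
Since LR > 1, the evidence supports A over ¬A.


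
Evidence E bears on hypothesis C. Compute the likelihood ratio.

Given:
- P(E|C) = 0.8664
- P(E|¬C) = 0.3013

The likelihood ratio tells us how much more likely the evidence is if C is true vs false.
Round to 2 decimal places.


Likelihood Ratio (LR) = P(E|C) / P(E|¬C)

LR = 0.8664 / 0.3013
   = 2.88

The evidence is 2.88 times more likely if C is true than if C is false.
Because LR exceeds 1, E is evidence for C.


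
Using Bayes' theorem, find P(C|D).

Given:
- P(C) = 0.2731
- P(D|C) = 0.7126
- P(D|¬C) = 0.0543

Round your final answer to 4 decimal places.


Bayes' theorem: P(C|D) = P(D|C) × P(C) / P(D)

Step 1: Calculate P(D) using law of total probability
P(D) = P(D|C)P(C) + P(D|¬C)P(¬C)
     = 0.7126 × 0.2731 + 0.0543 × 0.7269
     = 0.19461106 + 0.03947067
     = 0.23408173

Step 2: Apply Bayes' theorem
P(C|D) = P(D|C) × P(C) / P(D)
       = 0.19461106 / 0.23408173
       = 0.8314


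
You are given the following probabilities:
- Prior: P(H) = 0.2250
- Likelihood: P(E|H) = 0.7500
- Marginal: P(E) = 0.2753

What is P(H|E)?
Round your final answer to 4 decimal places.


Using Bayes' theorem:

P(H|E) = P(E|H) × P(H) / P(E)
       = 0.7500 × 0.2250 / 0.2753
       = 0.16875000 / 0.2753
       = 0.6130

The evidence strengthens our belief in H.
Prior: 0.2250 → Posterior: 0.6130


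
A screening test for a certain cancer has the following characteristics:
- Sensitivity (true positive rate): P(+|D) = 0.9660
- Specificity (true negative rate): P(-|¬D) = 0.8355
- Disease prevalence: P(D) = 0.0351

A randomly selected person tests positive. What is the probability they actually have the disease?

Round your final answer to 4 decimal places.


Let D = has disease, + = positive test

Given:
- P(D) = 0.0351 (prevalence)
- P(+|D) = 0.9660 (sensitivity)
- P(-|¬D) = 0.8355 (specificity)
- P(+|¬D) = 0.1645 (false positive rate = 1 - specificity)

Step 1: Find P(+)
P(+) = P(+|D)P(D) + P(+|¬D)P(¬D)
     = 0.9660 × 0.0351 + 0.1645 × 0.9649
     = 0.03390660 + 0.15872605
     = 0.19263265

Step 2: Apply Bayes' theorem for P(D|+)
P(D|+) = P(+|D)P(D) / P(+)
       = 0.03390660 / 0.19263265
       = 0.1760
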